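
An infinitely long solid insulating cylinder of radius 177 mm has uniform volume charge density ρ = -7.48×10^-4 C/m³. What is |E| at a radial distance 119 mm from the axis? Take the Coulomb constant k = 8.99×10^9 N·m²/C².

|E| = 5.03×10^6 N/C

Coaxial Gaussian cylinder, radius r = 119 mm, length L (r < R).
Charge inside radius r per length L is ρ·πr²·L, so λ_enc = ρπr² = -3.328e-5 C/m.
Applying ∮E·dA = Q_enc/ε₀ with the end caps contributing no flux:
E = 2k|λ_enc|/r = 2(8.99×10^9)(3.328×10^-5)/(0.119) = 5.03×10^6 N/C.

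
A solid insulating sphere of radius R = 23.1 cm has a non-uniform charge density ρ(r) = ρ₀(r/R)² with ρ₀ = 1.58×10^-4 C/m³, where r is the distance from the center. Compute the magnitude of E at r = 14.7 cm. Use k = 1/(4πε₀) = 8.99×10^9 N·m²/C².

|E| ≈ 2.13×10^5 V/m

Symmetry ⇒ E = E(r) r̂. Gaussian sphere of radius r = 14.7 cm (r < R).
Integrate the density: Q_enc = 4π ∫₀^r ρ₀(r'/R)^2 r'² dr' = 4πρ₀ r^5/(5·R²) = 5.108e-7 C.
Gauss's law: E·4πr² = Q_enc/ε₀.
E = k|Q_enc|/r² = (8.99×10^9)(5.108×10^-7)/(0.147)² = 2.13×10^5 N/C.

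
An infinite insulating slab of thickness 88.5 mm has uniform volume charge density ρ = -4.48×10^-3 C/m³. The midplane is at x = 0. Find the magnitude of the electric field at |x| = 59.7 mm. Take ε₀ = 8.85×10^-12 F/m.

E = 2.24e7 N/C

The point |x| = 59.7 mm lies outside the slab (half-thickness 0.04425 m). A symmetric pillbox spanning the full slab encloses Q_enc = ρ·d·A.
Flux = 2EA ⇒ E = |ρ|d/(2ε₀), independent of distance outside.
E = (4.48×10^-3)(0.0885)/(2·8.85×10^-12) = 2.24×10^7 N/C.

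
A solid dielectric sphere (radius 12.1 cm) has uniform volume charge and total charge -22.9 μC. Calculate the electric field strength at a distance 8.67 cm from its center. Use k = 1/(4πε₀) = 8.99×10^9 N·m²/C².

|E| ≈ 1.01×10^7 V/m

Take a concentric spherical Gaussian surface of radius r = 8.67 cm (r < R).
Only the charge within r is enclosed: Q_enc = Q·(r/R)³ = (-22.9 μC)·(8.67 cm/12.1 cm)³ = -8.424e-6 C.
Applying ∮E·dA = Q_enc/ε₀ with Φ = E(4πr²):
E = k|Q_enc|/r² = (8.99×10^9)(8.424e-6)/(0.0867)² = 1.01×10^7 N/C.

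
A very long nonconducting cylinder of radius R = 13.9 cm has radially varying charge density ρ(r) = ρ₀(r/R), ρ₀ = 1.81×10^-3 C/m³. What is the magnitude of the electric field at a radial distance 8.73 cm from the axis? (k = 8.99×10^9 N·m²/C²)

Choose a coaxial cylinder of radius r = 8.73 cm (arbitrary length L) as the Gaussian surface (r < R).
λ_enc = ∫₀^r ρ(r')·2πr' dr' = (2πρ₀/R)·r^3/3 = 1.815e-5 C/m.
Applying ∮E·dA = Q_enc/ε₀ with the end caps contributing no flux:
E = 2k|λ_enc|/r = 2(8.99×10^9)(1.815×10^-5)/(0.0873) = 3.74×10^6 N/C.

E ≈ 3.74e6 N/C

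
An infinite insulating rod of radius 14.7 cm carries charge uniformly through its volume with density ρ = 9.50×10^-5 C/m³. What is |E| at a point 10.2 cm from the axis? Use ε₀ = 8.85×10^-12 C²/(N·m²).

E = 5.47×10^5 N/C

Coaxial Gaussian cylinder, radius r = 10.2 cm, length L (r < R).
Enclosed charge per unit length: λ_enc = ρ·πr² = (9.50×10^-5)π(0.102)² = 3.105e-6 C/m.
By Gauss's law (flux through the curved wall only), E·2πrL = λ_enc L/ε₀.
E = |λ_enc|/(2πε₀r) = (3.105×10^-6)/(2π·8.85×10^-12·0.102) = 5.47×10^5 N/C.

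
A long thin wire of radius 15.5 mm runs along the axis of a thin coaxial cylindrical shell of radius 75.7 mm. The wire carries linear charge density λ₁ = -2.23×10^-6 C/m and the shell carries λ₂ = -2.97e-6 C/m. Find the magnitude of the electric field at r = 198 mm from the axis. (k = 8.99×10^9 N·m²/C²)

4.72×10^5 N/C

By cylindrical symmetry E is radial; use a coaxial Gaussian cylinder of radius 198 mm and length L (r > 75.7 mm, enclosing both).
λ_enc = λ₁ + λ₂ = (-2.23×10^-6) + (-2.97×10^-6) = -5.20×10^-6 C/m.
Gauss's law: E·2πrL = λ_enc L/ε₀.
E = 2k|λ_enc|/r = 2(8.99×10^9)(5.20×10^-6)/(0.198) = 4.72×10^5 N/C.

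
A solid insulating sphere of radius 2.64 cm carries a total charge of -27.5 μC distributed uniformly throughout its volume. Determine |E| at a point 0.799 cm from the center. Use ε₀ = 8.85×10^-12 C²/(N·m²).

E = 1.07×10^8 V/m

Symmetry ⇒ E = E(r) r̂. Gaussian sphere of radius r = 0.799 cm (r < R).
Only the charge within r is enclosed: Q_enc = Q·(r/R)³ = (-27.5 μC)·(0.799 cm/2.64 cm)³ = -7.624×10^-7 C.
By Gauss's law, ∮E·dA = E·4πr² = Q_enc/ε₀.
E = |Q_enc|/(4πε₀r²) = (7.624×10^-7)/(4π·8.85×10^-12·(0.00799)²) = 1.07×10^8 N/C.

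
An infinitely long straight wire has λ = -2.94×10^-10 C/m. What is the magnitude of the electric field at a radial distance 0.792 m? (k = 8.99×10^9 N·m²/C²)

6.67 V/m

Coaxial Gaussian cylinder, radius r = 0.792 m, length L.
Q_enc = λL, so λ_enc = -2.94×10^-10 C/m.
By Gauss's law (flux through the curved wall only), E·2πrL = λ_enc L/ε₀.
E = 2k|λ_enc|/r = 2(8.99×10^9)(2.94×10^-10)/(0.792) = 6.67 N/C.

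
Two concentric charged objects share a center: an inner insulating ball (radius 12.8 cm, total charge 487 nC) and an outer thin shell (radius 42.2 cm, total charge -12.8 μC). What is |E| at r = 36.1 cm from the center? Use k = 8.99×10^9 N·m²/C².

E ≈ 3.36×10^4 V/m

Symmetry ⇒ E = E(r) r̂. Gaussian sphere of radius r = 36.1 cm (between the bodies, 12.8 cm < r < 42.2 cm).
Only the inner charge is enclosed; the outer shell contributes nothing inside itself. Q_enc = 487 nC = 4.87×10^-7 C.
Since E is radial and uniform over the Gaussian sphere, Φ = E·4πr² = Q_enc/ε₀.
E = k|Q_enc|/r² = (8.99×10^9)(4.87e-7)/(0.361)² = 3.36e4 N/C.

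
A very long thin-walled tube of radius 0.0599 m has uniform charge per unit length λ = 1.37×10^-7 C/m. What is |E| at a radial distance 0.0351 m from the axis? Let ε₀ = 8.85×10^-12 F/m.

E = 0

Coaxial Gaussian cylinder, radius r = 0.0351 m, length L (r < 0.0599 m, inside the shell).
All the surface charge lies outside this cylinder: Q_enc = 0, hence E = 0.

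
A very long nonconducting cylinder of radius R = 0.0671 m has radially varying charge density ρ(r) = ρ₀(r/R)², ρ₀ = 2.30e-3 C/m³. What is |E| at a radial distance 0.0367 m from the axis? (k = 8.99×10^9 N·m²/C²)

Take a coaxial cylindrical Gaussian surface of radius r = 0.0367 m and length L (r < R).
λ_enc = ∫₀^r ρ(r')·2πr' dr' = (2πρ₀/R²)·r^4/4 = 1.456×10^-6 C/m.
Gauss's law: E·2πrL = λ_enc L/ε₀.
E = 2k|λ_enc|/r = 2(8.99×10^9)(1.456×10^-6)/(0.0367) = 7.13×10^5 N/C.

E ≈ 7.13×10^5 N/C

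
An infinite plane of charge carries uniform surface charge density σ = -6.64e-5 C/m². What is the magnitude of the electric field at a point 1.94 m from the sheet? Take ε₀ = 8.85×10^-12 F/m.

E ≈ 3.75×10^6 N/C

The symmetry is planar: E is normal to the sheet and the same magnitude on both sides. Take a pillbox straddling the sheet with end-cap area A.
Flux Φ = 2EA and Q_enc = σA, so 2EA = σA/ε₀ ⇒ E = |σ|/(2ε₀), independent of distance.
E = |σ|/(2ε₀) = (6.64e-5)/(2·8.85×10^-12) = 3.75×10^6 N/C.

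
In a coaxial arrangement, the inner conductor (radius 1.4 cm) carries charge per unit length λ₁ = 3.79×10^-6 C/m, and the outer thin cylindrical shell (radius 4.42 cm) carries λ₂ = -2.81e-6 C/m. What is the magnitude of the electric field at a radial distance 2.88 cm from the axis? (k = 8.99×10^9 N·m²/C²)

|E| = 2.37×10^6 N/C

By cylindrical symmetry E is radial; use a coaxial Gaussian cylinder of radius 2.88 cm and length L (between the conductors, 1.4 cm < r < 4.42 cm).
Only the inner wire is enclosed; the outer shell contributes nothing inside itself. λ_enc = λ₁ = 3.79×10^-6 C/m.
By Gauss's law (flux through the curved wall only), E·2πrL = λ_enc L/ε₀.
E = 2k|λ_enc|/r = 2(8.99×10^9)(3.79×10^-6)/(0.0288) = 2.37×10^6 N/C.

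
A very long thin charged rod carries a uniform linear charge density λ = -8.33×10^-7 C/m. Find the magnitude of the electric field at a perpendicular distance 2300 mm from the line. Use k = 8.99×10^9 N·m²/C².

E ≈ 6.51e3 N/C

Coaxial Gaussian cylinder, radius r = 2300 mm, length L.
Q_enc = λL, so λ_enc = -8.33×10^-7 C/m.
Since E is radial and uniform over the curved surface, Φ = E·2πrL = Q_enc/ε₀ = λ_enc L/ε₀.
E = 2k|λ_enc|/r = 2(8.99×10^9)(8.33×10^-7)/(2.3) = 6.51×10^3 N/C.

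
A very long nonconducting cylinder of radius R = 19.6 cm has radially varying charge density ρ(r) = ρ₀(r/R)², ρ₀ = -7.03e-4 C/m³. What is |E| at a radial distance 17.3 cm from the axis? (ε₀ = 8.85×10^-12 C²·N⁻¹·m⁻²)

E = 2.68e6 V/m

Choose a coaxial cylinder of radius r = 17.3 cm (arbitrary length L) as the Gaussian surface (r < R).
λ_enc = ∫₀^r ρ(r')·2πr' dr' = (2πρ₀/R²)·r^4/4 = -2.575×10^-5 C/m.
Since E is radial and uniform over the curved surface, Φ = E·2πrL = Q_enc/ε₀ = λ_enc L/ε₀.
E = |λ_enc|/(2πε₀r) = (2.575×10^-5)/(2π·8.85×10^-12·0.173) = 2.68×10^6 N/C.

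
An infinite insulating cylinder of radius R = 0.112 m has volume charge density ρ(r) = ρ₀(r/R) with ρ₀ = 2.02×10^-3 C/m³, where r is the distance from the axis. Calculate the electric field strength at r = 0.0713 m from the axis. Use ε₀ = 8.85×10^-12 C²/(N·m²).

By cylindrical symmetry E is radial; use a coaxial Gaussian cylinder of radius 0.0713 m and length L (r < R).
λ_enc = ∫₀^r ρ(r')·2πr' dr' = (2πρ₀/R)·r^3/3 = 1.369e-5 C/m.
Gauss's law: E·2πrL = λ_enc L/ε₀.
E = |λ_enc|/(2πε₀r) = (1.369×10^-5)/(2π·8.85×10^-12·0.0713) = 3.45×10^6 N/C.

|E| = 3.45×10^6 N/C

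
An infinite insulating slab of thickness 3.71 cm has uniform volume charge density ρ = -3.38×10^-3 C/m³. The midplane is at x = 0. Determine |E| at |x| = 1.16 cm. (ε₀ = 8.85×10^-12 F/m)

E ≈ 4.43e6 V/m

By symmetry E is perpendicular to the slab. A Gaussian pillbox from −1.16 cm to +1.16 cm (face area A) lies entirely within the slab.
Q_enc = ρ·(2x)·A and flux = 2EA, so 2EA = 2ρxA/ε₀ ⇒ E = |ρ|x/ε₀.
E = (3.38×10^-3)(0.0116)/(8.85×10^-12) = 4.43e6 N/C.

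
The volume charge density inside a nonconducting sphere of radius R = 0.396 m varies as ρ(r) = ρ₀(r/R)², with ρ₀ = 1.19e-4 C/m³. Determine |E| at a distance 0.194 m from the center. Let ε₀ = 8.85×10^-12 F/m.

By spherical symmetry E is radial; choose a Gaussian sphere of radius r = 0.194 m (r < R).
Q_enc = ∫₀^r ρ(r')·4πr'² dr' = (4πρ₀/R²) ∫₀^r r'^4 dr' = 4πρ₀ r^5/(5·R²) = 5.241×10^-7 C.
By Gauss's law, ∮E·dA = E·4πr² = Q_enc/ε₀.
E = |Q_enc|/(4πε₀r²) = (5.241×10^-7)/(4π·8.85×10^-12·(0.194)²) = 1.25×10^5 N/C.

1.25e5 N/C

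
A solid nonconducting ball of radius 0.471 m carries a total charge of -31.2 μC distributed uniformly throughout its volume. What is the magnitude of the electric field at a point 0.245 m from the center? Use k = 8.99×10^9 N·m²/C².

Use a concentric Gaussian sphere at r = 0.245 m (r < R).
For a uniform sphere the enclosed fraction is (r/R)³, so Q_enc = (-31.2 μC)(0.245/0.471)³ = -4.391×10^-6 C.
Since E is radial and uniform over the Gaussian sphere, Φ = E·4πr² = Q_enc/ε₀.
E = k|Q_enc|/r² = (8.99×10^9)(4.391×10^-6)/(0.245)² = 6.58×10^5 N/C.

E ≈ 6.58e5 N/C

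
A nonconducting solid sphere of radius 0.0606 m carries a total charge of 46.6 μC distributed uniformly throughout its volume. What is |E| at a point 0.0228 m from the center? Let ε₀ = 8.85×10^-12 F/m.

E = 4.29e7 N/C

By spherical symmetry E is radial; choose a Gaussian sphere of radius r = 0.0228 m (r < R).
Only the charge within r is enclosed: Q_enc = Q·(r/R)³ = (46.6 μC)·(0.0228 m/0.0606 m)³ = 2.482×10^-6 C.
Gauss's law: E·4πr² = Q_enc/ε₀.
E = |Q_enc|/(4πε₀r²) = (2.482×10^-6)/(4π·8.85×10^-12·(0.0228)²) = 4.29×10^7 N/C.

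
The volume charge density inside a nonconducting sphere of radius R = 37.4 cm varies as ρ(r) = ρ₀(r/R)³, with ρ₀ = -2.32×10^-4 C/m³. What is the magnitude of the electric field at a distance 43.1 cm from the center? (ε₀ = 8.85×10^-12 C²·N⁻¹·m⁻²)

Use a concentric Gaussian sphere at r = 43.1 cm (r > R, all charge enclosed).
Q_enc = 4π ∫₀^R ρ₀(r'/R)^3 r'² dr' = 4πρ₀R³/6 = -2.542e-5 C.
Applying ∮E·dA = Q_enc/ε₀ with Φ = E(4πr²):
E = |Q_enc|/(4πε₀r²) = (2.542×10^-5)/(4π·8.85×10^-12·(0.431)²) = 1.23×10^6 N/C.

E ≈ 1.23e6 N/C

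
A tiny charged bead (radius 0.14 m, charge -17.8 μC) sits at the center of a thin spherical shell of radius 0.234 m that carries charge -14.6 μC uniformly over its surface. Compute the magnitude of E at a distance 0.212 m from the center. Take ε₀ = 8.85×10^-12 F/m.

3.56e6 N/C

By spherical symmetry E is radial; choose a Gaussian sphere of radius r = 0.212 m (between the bodies, 0.14 m < r < 0.234 m).
Only the inner charge is enclosed; the outer shell contributes nothing inside itself. Q_enc = -17.8 μC = -1.78e-5 C.
Applying ∮E·dA = Q_enc/ε₀ with Φ = E(4πr²):
E = |Q_enc|/(4πε₀r²) = (1.78×10^-5)/(4π·8.85×10^-12·(0.212)²) = 3.56e6 N/C.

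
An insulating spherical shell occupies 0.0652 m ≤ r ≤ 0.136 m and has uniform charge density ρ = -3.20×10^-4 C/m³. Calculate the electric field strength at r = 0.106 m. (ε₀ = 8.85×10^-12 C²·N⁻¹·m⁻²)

9.80e5 N/C

Take a concentric spherical Gaussian surface of radius r = 0.106 m (within the shell material, 0.0652 m < r < 0.136 m).
Enclosed charge is the volume from a to r: Q_enc = (4π/3)ρ(r³ − a³) = -1.225×10^-6 C.
By Gauss's law, ∮E·dA = E·4πr² = Q_enc/ε₀.
E = |Q_enc|/(4πε₀r²) = (1.225e-6)/(4π·8.85×10^-12·(0.106)²) = 9.80×10^5 N/C.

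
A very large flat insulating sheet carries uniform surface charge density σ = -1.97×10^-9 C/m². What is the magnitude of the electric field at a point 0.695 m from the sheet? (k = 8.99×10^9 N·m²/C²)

The symmetry is planar: E is normal to the sheet and the same magnitude on both sides. Take a pillbox straddling the sheet with end-cap area A.
Only the two end caps contribute flux: Φ = 2EA. With Q_enc = σA, Gauss's law gives E = |σ|/(2ε₀).
E = 2πk|σ| = 2π(8.99×10^9)(1.97×10^-9) = 111 N/C.

|E| = 111 N/C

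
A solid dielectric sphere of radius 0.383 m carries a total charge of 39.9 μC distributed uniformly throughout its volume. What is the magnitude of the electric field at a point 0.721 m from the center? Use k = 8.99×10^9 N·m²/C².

|E| ≈ 6.90×10^5 N/C

Use a concentric Gaussian sphere at r = 0.721 m (r > R, so the entire charge is enclosed).
Q_enc = 39.9 μC = 3.99e-5 C.
Gauss's law: E·4πr² = Q_enc/ε₀.
E = k|Q_enc|/r² = (8.99×10^9)(3.99×10^-5)/(0.721)² = 6.90×10^5 N/C.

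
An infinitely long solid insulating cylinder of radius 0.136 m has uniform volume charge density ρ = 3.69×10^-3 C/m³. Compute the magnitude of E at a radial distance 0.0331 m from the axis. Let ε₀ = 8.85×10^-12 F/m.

6.90e6 N/C

Take a coaxial cylindrical Gaussian surface of radius r = 0.0331 m and length L (r < R).
Charge inside radius r per length L is ρ·πr²·L, so λ_enc = ρπr² = 1.27×10^-5 C/m.
Since E is radial and uniform over the curved surface, Φ = E·2πrL = Q_enc/ε₀ = λ_enc L/ε₀.
E = |λ_enc|/(2πε₀r) = (1.27×10^-5)/(2π·8.85×10^-12·0.0331) = 6.90×10^6 N/C.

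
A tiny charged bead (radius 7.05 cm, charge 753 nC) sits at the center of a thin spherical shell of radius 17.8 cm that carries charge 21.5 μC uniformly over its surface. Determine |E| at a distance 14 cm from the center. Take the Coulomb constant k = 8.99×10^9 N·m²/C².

By spherical symmetry E is radial; choose a Gaussian sphere of radius r = 14 cm (between the bodies, 7.05 cm < r < 17.8 cm).
Only the inner charge is enclosed; the outer shell contributes nothing inside itself. Q_enc = 753 nC = 7.53×10^-7 C.
Since E is radial and uniform over the Gaussian sphere, Φ = E·4πr² = Q_enc/ε₀.
E = k|Q_enc|/r² = (8.99×10^9)(7.53×10^-7)/(0.14)² = 3.45×10^5 N/C.

E ≈ 3.45e5 N/C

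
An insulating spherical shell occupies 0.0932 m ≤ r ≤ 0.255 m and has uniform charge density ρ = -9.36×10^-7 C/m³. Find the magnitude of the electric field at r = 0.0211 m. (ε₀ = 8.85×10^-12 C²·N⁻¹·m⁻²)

E = 0

Use a concentric Gaussian sphere at r = 0.0211 m (r < 0.0932 m, inside the empty cavity).
Q_enc = 0 (all charge lies at larger r); Gauss's law gives E = 0.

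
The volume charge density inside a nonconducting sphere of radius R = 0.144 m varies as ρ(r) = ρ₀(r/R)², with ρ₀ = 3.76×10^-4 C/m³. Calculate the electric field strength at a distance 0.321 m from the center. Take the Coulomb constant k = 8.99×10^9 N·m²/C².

E = 2.46×10^5 N/C

Use a concentric Gaussian sphere at r = 0.321 m (r > R, all charge enclosed).
Q_enc = 4π ∫₀^R ρ₀(r'/R)^2 r'² dr' = 4πρ₀R³/5 = 2.822×10^-6 C.
By Gauss's law, ∮E·dA = E·4πr² = Q_enc/ε₀.
E = k|Q_enc|/r² = (8.99×10^9)(2.822×10^-6)/(0.321)² = 2.46×10^5 N/C.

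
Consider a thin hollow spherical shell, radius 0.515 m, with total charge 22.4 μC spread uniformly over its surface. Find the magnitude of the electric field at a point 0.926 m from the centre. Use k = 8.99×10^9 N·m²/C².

2.35×10^5 N/C

Take a concentric spherical Gaussian surface of radius r = 0.926 m (r > 0.515 m).
The entire shell is enclosed: Q_enc = 2.24e-5 C.
Applying ∮E·dA = Q_enc/ε₀ with Φ = E(4πr²):
E = k|Q_enc|/r² = (8.99×10^9)(2.24×10^-5)/(0.926)² = 2.35×10^5 N/C.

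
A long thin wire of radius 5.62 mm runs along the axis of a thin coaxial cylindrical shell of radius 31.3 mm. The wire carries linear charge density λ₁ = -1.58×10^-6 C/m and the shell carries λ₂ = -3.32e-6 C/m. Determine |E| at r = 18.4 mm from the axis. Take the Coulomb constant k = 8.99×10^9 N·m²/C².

Take a coaxial cylindrical Gaussian surface of radius r = 18.4 mm and length L (between the conductors, 5.62 mm < r < 31.3 mm).
The shell at 31.3 mm lies outside the Gaussian surface, so λ_enc = λ₁ = -1.58×10^-6 C/m.
Since E is radial and uniform over the curved surface, Φ = E·2πrL = Q_enc/ε₀ = λ_enc L/ε₀.
E = 2k|λ_enc|/r = 2(8.99×10^9)(1.58e-6)/(0.0184) = 1.54×10^6 N/C.

E ≈ 1.54×10^6 N/C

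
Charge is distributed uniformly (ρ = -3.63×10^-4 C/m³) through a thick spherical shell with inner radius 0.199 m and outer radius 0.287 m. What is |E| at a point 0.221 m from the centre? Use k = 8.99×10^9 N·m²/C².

E = 8.15×10^5 V/m

Symmetry ⇒ E = E(r) r̂. Gaussian sphere of radius r = 0.221 m (within the shell material, 0.199 m < r < 0.287 m).
Enclosed charge is the volume from a to r: Q_enc = (4π/3)ρ(r³ − a³) = -4.43e-6 C.
Applying ∮E·dA = Q_enc/ε₀ with Φ = E(4πr²):
E = k|Q_enc|/r² = (8.99×10^9)(4.43e-6)/(0.221)² = 8.15×10^5 N/C.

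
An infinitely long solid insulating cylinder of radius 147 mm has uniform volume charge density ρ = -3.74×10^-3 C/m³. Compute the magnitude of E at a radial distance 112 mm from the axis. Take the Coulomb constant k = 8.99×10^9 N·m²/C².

|E| ≈ 2.37e7 N/C

Coaxial Gaussian cylinder, radius r = 112 mm, length L (r < R).
Enclosed charge per unit length: λ_enc = ρ·πr² = (-3.74×10^-3)π(0.112)² = -1.474×10^-4 C/m.
By Gauss's law (flux through the curved wall only), E·2πrL = λ_enc L/ε₀.
E = 2k|λ_enc|/r = 2(8.99×10^9)(1.474×10^-4)/(0.112) = 2.37×10^7 N/C.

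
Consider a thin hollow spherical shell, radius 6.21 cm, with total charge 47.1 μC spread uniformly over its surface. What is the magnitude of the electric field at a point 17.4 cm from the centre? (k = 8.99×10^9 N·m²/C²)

|E| = 1.40×10^7 V/m

Symmetry ⇒ E = E(r) r̂. Gaussian sphere of radius r = 17.4 cm (r > 6.21 cm).
The entire shell is enclosed: Q_enc = 4.71×10^-5 C.
Gauss's law: E·4πr² = Q_enc/ε₀.
E = k|Q_enc|/r² = (8.99×10^9)(4.71×10^-5)/(0.174)² = 1.40e7 N/C.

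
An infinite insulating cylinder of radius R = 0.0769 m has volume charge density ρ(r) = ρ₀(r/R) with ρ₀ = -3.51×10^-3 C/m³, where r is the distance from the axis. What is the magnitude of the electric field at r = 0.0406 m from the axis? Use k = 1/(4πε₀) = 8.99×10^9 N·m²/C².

Coaxial Gaussian cylinder, radius r = 0.0406 m, length L (r < R).
λ_enc = ∫₀^r ρ(r')·2πr' dr' = (2πρ₀/R)·r^3/3 = -6.398×10^-6 C/m.
Gauss's law: E·2πrL = λ_enc L/ε₀.
E = 2k|λ_enc|/r = 2(8.99×10^9)(6.398×10^-6)/(0.0406) = 2.83e6 N/C.

|E| ≈ 2.83×10^6 N/C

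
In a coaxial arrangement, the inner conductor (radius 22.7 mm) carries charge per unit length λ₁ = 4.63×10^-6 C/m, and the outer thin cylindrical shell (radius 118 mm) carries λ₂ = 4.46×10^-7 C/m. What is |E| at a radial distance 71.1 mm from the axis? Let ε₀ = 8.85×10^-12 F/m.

Choose a coaxial cylinder of radius r = 71.1 mm (arbitrary length L) as the Gaussian surface (between the conductors, 22.7 mm < r < 118 mm).
The shell at 118 mm lies outside the Gaussian surface, so λ_enc = λ₁ = 4.63×10^-6 C/m.
Gauss's law: E·2πrL = λ_enc L/ε₀.
E = |λ_enc|/(2πε₀r) = (4.63×10^-6)/(2π·8.85×10^-12·0.0711) = 1.17×10^6 N/C.

|E| = 1.17×10^6 N/C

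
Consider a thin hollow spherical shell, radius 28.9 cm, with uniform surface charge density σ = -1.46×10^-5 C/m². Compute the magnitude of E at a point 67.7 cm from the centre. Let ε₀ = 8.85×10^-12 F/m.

|E| = 3.01×10^5 V/m

Symmetry ⇒ E = E(r) r̂. Gaussian sphere of radius r = 67.7 cm (r > 28.9 cm).
The entire shell is enclosed: Q_enc = σ·4πR² = (-1.46×10^-5)·4π·(0.289)² = -1.532e-5 C.
By Gauss's law, ∮E·dA = E·4πr² = Q_enc/ε₀.
E = |Q_enc|/(4πε₀r²) = (1.532×10^-5)/(4π·8.85×10^-12·(0.677)²) = 3.01e5 N/C.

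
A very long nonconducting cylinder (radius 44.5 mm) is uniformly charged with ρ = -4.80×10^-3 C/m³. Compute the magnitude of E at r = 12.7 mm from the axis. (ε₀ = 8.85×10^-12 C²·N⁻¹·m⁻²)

Coaxial Gaussian cylinder, radius r = 12.7 mm, length L (r < R).
Charge inside radius r per length L is ρ·πr²·L, so λ_enc = ρπr² = -2.432e-6 C/m.
Gauss's law: E·2πrL = λ_enc L/ε₀.
E = |λ_enc|/(2πε₀r) = (2.432×10^-6)/(2π·8.85×10^-12·0.0127) = 3.44e6 N/C.

E ≈ 3.44×10^6 N/C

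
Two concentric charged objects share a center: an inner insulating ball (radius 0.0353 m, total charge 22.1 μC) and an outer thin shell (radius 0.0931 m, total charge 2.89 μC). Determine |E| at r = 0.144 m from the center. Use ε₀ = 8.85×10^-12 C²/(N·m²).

Take a concentric spherical Gaussian surface of radius r = 0.144 m (r > 0.0931 m, enclosing both).
Q_enc = (22.1 μC) + (2.89 μC) = 2.499×10^-5 C.
By Gauss's law, ∮E·dA = E·4πr² = Q_enc/ε₀.
E = |Q_enc|/(4πε₀r²) = (2.499e-5)/(4π·8.85×10^-12·(0.144)²) = 1.08×10^7 N/C.

1.08×10^7 N/C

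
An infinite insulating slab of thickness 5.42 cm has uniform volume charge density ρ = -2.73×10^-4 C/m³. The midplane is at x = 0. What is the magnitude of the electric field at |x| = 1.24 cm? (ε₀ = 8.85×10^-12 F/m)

|E| = 3.83e5 N/C

By symmetry E is perpendicular to the slab. A Gaussian pillbox from −1.24 cm to +1.24 cm (face area A) lies entirely within the slab.
Q_enc = ρ·(2x)·A and flux = 2EA, so 2EA = 2ρxA/ε₀ ⇒ E = |ρ|x/ε₀.
E = (2.73e-4)(0.0124)/(8.85×10^-12) = 3.83e5 N/C.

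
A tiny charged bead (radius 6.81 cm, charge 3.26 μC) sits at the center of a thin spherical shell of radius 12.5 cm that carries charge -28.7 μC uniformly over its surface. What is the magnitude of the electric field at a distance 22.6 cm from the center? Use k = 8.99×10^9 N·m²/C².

4.48×10^6 N/C

Symmetry ⇒ E = E(r) r̂. Gaussian sphere of radius r = 22.6 cm (r > 12.5 cm, enclosing both).
Q_enc = (3.26 μC) + (-28.7 μC) = -2.544×10^-5 C.
By Gauss's law, ∮E·dA = E·4πr² = Q_enc/ε₀.
E = k|Q_enc|/r² = (8.99×10^9)(2.544×10^-5)/(0.226)² = 4.48×10^6 N/C.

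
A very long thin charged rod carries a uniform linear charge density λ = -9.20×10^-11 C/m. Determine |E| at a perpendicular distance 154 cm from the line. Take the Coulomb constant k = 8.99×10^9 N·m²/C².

By cylindrical symmetry E is radial; use a coaxial Gaussian cylinder of radius 154 cm and length L.
Q_enc = λL, so λ_enc = -9.20×10^-11 C/m.
Applying ∮E·dA = Q_enc/ε₀ with the end caps contributing no flux:
E = 2k|λ_enc|/r = 2(8.99×10^9)(9.20×10^-11)/(1.54) = 1.07 N/C.

|E| = 1.07 V/m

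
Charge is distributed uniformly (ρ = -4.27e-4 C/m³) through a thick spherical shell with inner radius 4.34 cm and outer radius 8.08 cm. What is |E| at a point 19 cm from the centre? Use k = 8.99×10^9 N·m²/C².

|E| = 1.99×10^5 V/m

Use a concentric Gaussian sphere at r = 19 cm (r > 8.08 cm, enclosing the whole shell).
Q_enc = ρ·(4π/3)(b³ − a³) = (-4.27×10^-4)·(4π/3)·((0.0808)³ − (0.0434)³) = -7.973×10^-7 C.
Since E is radial and uniform over the Gaussian sphere, Φ = E·4πr² = Q_enc/ε₀.
E = k|Q_enc|/r² = (8.99×10^9)(7.973×10^-7)/(0.19)² = 1.99×10^5 N/C.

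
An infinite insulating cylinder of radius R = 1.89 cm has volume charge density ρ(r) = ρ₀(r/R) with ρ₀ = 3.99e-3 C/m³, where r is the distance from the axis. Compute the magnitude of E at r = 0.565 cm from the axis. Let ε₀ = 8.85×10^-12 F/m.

E = 2.54×10^5 N/C

By cylindrical symmetry E is radial; use a coaxial Gaussian cylinder of radius 0.565 cm and length L (r < R).
λ_enc = ∫₀^r ρ(r')·2πr' dr' = (2πρ₀/R)·r^3/3 = 7.975×10^-8 C/m.
By Gauss's law (flux through the curved wall only), E·2πrL = λ_enc L/ε₀.
E = |λ_enc|/(2πε₀r) = (7.975×10^-8)/(2π·8.85×10^-12·0.00565) = 2.54×10^5 N/C.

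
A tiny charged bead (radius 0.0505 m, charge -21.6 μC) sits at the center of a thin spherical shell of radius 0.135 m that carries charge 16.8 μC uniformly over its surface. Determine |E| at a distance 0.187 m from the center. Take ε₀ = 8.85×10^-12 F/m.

E = 1.23e6 N/C

Take a concentric spherical Gaussian surface of radius r = 0.187 m (r > 0.135 m, enclosing both).
Q_enc = (-21.6 μC) + (16.8 μC) = -4.80×10^-6 C.
Applying ∮E·dA = Q_enc/ε₀ with Φ = E(4πr²):
E = |Q_enc|/(4πε₀r²) = (4.80×10^-6)/(4π·8.85×10^-12·(0.187)²) = 1.23e6 N/C.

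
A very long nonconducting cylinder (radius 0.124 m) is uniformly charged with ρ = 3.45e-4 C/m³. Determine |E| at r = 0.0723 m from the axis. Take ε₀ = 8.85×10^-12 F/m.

|E| ≈ 1.41e6 N/C

Take a coaxial cylindrical Gaussian surface of radius r = 0.0723 m and length L (r < R).
Enclosed charge per unit length: λ_enc = ρ·πr² = (3.45×10^-4)π(0.0723)² = 5.666×10^-6 C/m.
By Gauss's law (flux through the curved wall only), E·2πrL = λ_enc L/ε₀.
E = |λ_enc|/(2πε₀r) = (5.666×10^-6)/(2π·8.85×10^-12·0.0723) = 1.41×10^6 N/C.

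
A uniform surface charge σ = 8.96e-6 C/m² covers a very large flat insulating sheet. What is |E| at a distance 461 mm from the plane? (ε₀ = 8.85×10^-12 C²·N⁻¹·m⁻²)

|E| = 5.06e5 N/C

Choose a cylindrical pillbox piercing the sheet, end faces (area A) parallel to it.
Flux Φ = 2EA and Q_enc = σA, so 2EA = σA/ε₀ ⇒ E = |σ|/(2ε₀), independent of distance.
E = |σ|/(2ε₀) = (8.96e-6)/(2·8.85×10^-12) = 5.06e5 N/C.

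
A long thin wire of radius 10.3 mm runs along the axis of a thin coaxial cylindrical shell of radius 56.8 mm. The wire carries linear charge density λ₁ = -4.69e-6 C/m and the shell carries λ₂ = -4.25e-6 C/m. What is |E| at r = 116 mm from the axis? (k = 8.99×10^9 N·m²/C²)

E ≈ 1.39×10^6 N/C

Choose a coaxial cylinder of radius r = 116 mm (arbitrary length L) as the Gaussian surface (r > 56.8 mm, enclosing both).
λ_enc = λ₁ + λ₂ = (-4.69×10^-6) + (-4.25×10^-6) = -8.94×10^-6 C/m.
Gauss's law: E·2πrL = λ_enc L/ε₀.
E = 2k|λ_enc|/r = 2(8.99×10^9)(8.94×10^-6)/(0.116) = 1.39×10^6 N/C.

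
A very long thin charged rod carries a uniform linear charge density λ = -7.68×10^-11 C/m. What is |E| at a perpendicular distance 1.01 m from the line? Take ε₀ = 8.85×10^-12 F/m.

|E| = 1.37 N/C

By cylindrical symmetry E is radial; use a coaxial Gaussian cylinder of radius 1.01 m and length L.
Q_enc = λL, so λ_enc = -7.68e-11 C/m.
Applying ∮E·dA = Q_enc/ε₀ with the end caps contributing no flux:
E = |λ_enc|/(2πε₀r) = (7.68×10^-11)/(2π·8.85×10^-12·1.01) = 1.37 N/C.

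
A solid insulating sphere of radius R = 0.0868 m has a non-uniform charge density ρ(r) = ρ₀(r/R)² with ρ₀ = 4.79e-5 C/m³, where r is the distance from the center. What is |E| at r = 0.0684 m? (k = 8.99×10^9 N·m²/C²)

Symmetry ⇒ E = E(r) r̂. Gaussian sphere of radius r = 0.0684 m (r < R).
Integrate the density: Q_enc = 4π ∫₀^r ρ₀(r'/R)^2 r'² dr' = 4πρ₀ r^5/(5·R²) = 2.392×10^-8 C.
Gauss's law: E·4πr² = Q_enc/ε₀.
E = k|Q_enc|/r² = (8.99×10^9)(2.392e-8)/(0.0684)² = 4.60×10^4 N/C.

E ≈ 4.60e4 V/m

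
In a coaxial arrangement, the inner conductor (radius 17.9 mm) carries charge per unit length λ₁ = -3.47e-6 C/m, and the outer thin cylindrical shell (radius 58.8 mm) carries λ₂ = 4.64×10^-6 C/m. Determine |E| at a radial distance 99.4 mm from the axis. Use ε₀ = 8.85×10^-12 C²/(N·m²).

E = 2.12e5 V/m

Take a coaxial cylindrical Gaussian surface of radius r = 99.4 mm and length L (r > 58.8 mm, enclosing both).
λ_enc = λ₁ + λ₂ = (-3.47e-6) + (4.64e-6) = 1.17×10^-6 C/m.
By Gauss's law (flux through the curved wall only), E·2πrL = λ_enc L/ε₀.
E = |λ_enc|/(2πε₀r) = (1.17e-6)/(2π·8.85×10^-12·0.0994) = 2.12e5 N/C.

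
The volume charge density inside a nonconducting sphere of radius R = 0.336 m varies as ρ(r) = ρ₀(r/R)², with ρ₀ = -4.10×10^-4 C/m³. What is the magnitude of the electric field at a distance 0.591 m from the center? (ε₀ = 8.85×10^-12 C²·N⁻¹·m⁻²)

Use a concentric Gaussian sphere at r = 0.591 m (r > R, all charge enclosed).
Q_enc = 4π ∫₀^R ρ₀(r'/R)^2 r'² dr' = 4πρ₀R³/5 = -3.909e-5 C.
Since E is radial and uniform over the Gaussian sphere, Φ = E·4πr² = Q_enc/ε₀.
E = |Q_enc|/(4πε₀r²) = (3.909×10^-5)/(4π·8.85×10^-12·(0.591)²) = 1.01×10^6 N/C.

|E| = 1.01e6 N/C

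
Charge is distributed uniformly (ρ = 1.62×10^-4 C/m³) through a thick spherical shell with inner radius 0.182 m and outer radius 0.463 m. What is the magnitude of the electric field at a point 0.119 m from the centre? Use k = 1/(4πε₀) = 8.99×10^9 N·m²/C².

Take a concentric spherical Gaussian surface of radius r = 0.119 m (r < 0.182 m, inside the empty cavity).
Q_enc = 0 (all charge lies at larger r); Gauss's law gives E = 0.

E = 0 (no enclosed charge)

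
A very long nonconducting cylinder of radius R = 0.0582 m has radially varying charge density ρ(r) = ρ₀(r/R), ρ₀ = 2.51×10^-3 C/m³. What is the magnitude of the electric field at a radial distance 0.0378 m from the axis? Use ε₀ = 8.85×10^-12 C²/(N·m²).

Coaxial Gaussian cylinder, radius r = 0.0378 m, length L (r < R).
λ_enc = ∫₀^r ρ(r')·2πr' dr' = (2πρ₀/R)·r^3/3 = 4.878e-6 C/m.
By Gauss's law (flux through the curved wall only), E·2πrL = λ_enc L/ε₀.
E = |λ_enc|/(2πε₀r) = (4.878e-6)/(2π·8.85×10^-12·0.0378) = 2.32e6 N/C.

|E| = 2.32e6 V/m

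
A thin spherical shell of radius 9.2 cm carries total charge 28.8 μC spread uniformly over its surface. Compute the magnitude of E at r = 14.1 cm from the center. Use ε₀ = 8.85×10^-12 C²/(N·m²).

E ≈ 1.30×10^7 V/m

Symmetry ⇒ E = E(r) r̂. Gaussian sphere of radius r = 14.1 cm (r > 9.2 cm).
The entire shell is enclosed: Q_enc = 2.88×10^-5 C.
By Gauss's law, ∮E·dA = E·4πr² = Q_enc/ε₀.
E = |Q_enc|/(4πε₀r²) = (2.88×10^-5)/(4π·8.85×10^-12·(0.141)²) = 1.30×10^7 N/C.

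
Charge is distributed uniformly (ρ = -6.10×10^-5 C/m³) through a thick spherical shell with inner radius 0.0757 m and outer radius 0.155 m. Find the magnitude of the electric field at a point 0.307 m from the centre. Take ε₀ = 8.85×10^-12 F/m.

Symmetry ⇒ E = E(r) r̂. Gaussian sphere of radius r = 0.307 m (r > 0.155 m, enclosing the whole shell).
Q_enc = ρ·(4π/3)(b³ − a³) = (-6.10×10^-5)·(4π/3)·((0.155)³ − (0.0757)³) = -8.407e-7 C.
Gauss's law: E·4πr² = Q_enc/ε₀.
E = |Q_enc|/(4πε₀r²) = (8.407e-7)/(4π·8.85×10^-12·(0.307)²) = 8.02×10^4 N/C.

E ≈ 8.02×10^4 N/C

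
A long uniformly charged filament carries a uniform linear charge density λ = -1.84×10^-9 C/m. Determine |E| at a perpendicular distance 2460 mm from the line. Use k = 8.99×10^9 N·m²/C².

Choose a coaxial cylinder of radius r = 2460 mm (arbitrary length L) as the Gaussian surface.
Q_enc = λL, so λ_enc = -1.84×10^-9 C/m.
Applying ∮E·dA = Q_enc/ε₀ with the end caps contributing no flux:
E = 2k|λ_enc|/r = 2(8.99×10^9)(1.84e-9)/(2.46) = 13.4 N/C.

E ≈ 13.4 N/C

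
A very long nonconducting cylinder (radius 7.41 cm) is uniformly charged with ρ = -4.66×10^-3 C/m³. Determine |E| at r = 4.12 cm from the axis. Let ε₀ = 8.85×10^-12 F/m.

By cylindrical symmetry E is radial; use a coaxial Gaussian cylinder of radius 4.12 cm and length L (r < R).
Enclosed charge per unit length: λ_enc = ρ·πr² = (-4.66×10^-3)π(0.0412)² = -2.485×10^-5 C/m.
Gauss's law: E·2πrL = λ_enc L/ε₀.
E = |λ_enc|/(2πε₀r) = (2.485×10^-5)/(2π·8.85×10^-12·0.0412) = 1.08e7 N/C.

|E| = 1.08×10^7 V/m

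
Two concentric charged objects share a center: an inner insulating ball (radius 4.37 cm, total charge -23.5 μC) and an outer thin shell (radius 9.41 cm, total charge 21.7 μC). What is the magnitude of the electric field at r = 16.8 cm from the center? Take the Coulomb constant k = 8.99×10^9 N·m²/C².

E = 5.73e5 V/m

Symmetry ⇒ E = E(r) r̂. Gaussian sphere of radius r = 16.8 cm (r > 9.41 cm, enclosing both).
Q_enc = (-23.5 μC) + (21.7 μC) = -1.80×10^-6 C.
Gauss's law: E·4πr² = Q_enc/ε₀.
E = k|Q_enc|/r² = (8.99×10^9)(1.80×10^-6)/(0.168)² = 5.73e5 N/C.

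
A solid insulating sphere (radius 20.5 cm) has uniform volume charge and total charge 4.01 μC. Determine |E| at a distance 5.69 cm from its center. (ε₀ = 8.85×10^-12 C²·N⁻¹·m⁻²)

By spherical symmetry E is radial; choose a Gaussian sphere of radius r = 5.69 cm (r < R).
Only the charge within r is enclosed: Q_enc = Q·(r/R)³ = (4.01 μC)·(5.69 cm/20.5 cm)³ = 8.575e-8 C.
Applying ∮E·dA = Q_enc/ε₀ with Φ = E(4πr²):
E = |Q_enc|/(4πε₀r²) = (8.575×10^-8)/(4π·8.85×10^-12·(0.0569)²) = 2.38e5 N/C.

2.38e5 N/C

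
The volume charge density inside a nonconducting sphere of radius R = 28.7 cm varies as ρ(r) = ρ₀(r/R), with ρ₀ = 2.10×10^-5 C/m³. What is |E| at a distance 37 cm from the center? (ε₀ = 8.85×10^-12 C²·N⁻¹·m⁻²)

Take a concentric spherical Gaussian surface of radius r = 37 cm (r > R, all charge enclosed).
Q_enc = 4π ∫₀^R ρ₀(r'/R)^1 r'² dr' = 4πρ₀R³/4 = 1.56e-6 C.
By Gauss's law, ∮E·dA = E·4πr² = Q_enc/ε₀.
E = |Q_enc|/(4πε₀r²) = (1.56×10^-6)/(4π·8.85×10^-12·(0.37)²) = 1.02e5 N/C.

|E| ≈ 1.02e5 V/m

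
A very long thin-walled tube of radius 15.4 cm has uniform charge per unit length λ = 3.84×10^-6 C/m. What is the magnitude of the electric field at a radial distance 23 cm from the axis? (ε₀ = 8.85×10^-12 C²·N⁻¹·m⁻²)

Choose a coaxial cylinder of radius r = 23 cm (arbitrary length L) as the Gaussian surface (r > 15.4 cm).
The full line charge is enclosed: λ_enc = 3.84×10^-6 C/m.
By Gauss's law (flux through the curved wall only), E·2πrL = λ_enc L/ε₀.
E = |λ_enc|/(2πε₀r) = (3.84×10^-6)/(2π·8.85×10^-12·0.23) = 3.00e5 N/C.

|E| = 3.00×10^5 V/m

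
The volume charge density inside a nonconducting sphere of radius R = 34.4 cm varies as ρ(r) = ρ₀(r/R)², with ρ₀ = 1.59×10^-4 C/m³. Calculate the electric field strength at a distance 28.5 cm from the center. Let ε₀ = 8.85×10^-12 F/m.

E ≈ 7.03×10^5 N/C

Symmetry ⇒ E = E(r) r̂. Gaussian sphere of radius r = 28.5 cm (r < R).
Integrate the density: Q_enc = 4π ∫₀^r ρ₀(r'/R)^2 r'² dr' = 4πρ₀ r^5/(5·R²) = 6.35×10^-6 C.
Since E is radial and uniform over the Gaussian sphere, Φ = E·4πr² = Q_enc/ε₀.
E = |Q_enc|/(4πε₀r²) = (6.35e-6)/(4π·8.85×10^-12·(0.285)²) = 7.03e5 N/C.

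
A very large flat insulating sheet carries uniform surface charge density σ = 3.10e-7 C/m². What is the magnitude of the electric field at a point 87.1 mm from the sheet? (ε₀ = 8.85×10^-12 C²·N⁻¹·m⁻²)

E ≈ 1.75×10^4 N/C

Choose a cylindrical pillbox piercing the sheet, end faces (area A) parallel to it.
Flux Φ = 2EA and Q_enc = σA, so 2EA = σA/ε₀ ⇒ E = |σ|/(2ε₀), independent of distance.
E = |σ|/(2ε₀) = (3.10e-7)/(2·8.85×10^-12) = 1.75×10^4 N/C.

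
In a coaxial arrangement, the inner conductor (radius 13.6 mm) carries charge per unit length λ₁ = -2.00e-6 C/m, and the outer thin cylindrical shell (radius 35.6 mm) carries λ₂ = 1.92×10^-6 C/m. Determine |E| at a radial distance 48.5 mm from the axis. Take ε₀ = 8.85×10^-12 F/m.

Choose a coaxial cylinder of radius r = 48.5 mm (arbitrary length L) as the Gaussian surface (r > 35.6 mm, enclosing both).
λ_enc = λ₁ + λ₂ = (-2.00×10^-6) + (1.92×10^-6) = -8.00×10^-8 C/m.
Applying ∮E·dA = Q_enc/ε₀ with the end caps contributing no flux:
E = |λ_enc|/(2πε₀r) = (8.00×10^-8)/(2π·8.85×10^-12·0.0485) = 2.97e4 N/C.

E = 2.97e4 N/C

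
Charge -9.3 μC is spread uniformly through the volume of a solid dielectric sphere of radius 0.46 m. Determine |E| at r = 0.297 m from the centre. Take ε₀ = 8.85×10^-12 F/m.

By spherical symmetry E is radial; choose a Gaussian sphere of radius r = 0.297 m (r < R).
For a uniform sphere the enclosed fraction is (r/R)³, so Q_enc = (-9.3 μC)(0.297/0.46)³ = -2.503e-6 C.
Gauss's law: E·4πr² = Q_enc/ε₀.
E = |Q_enc|/(4πε₀r²) = (2.503×10^-6)/(4π·8.85×10^-12·(0.297)²) = 2.55×10^5 N/C.

|E| ≈ 2.55e5 N/C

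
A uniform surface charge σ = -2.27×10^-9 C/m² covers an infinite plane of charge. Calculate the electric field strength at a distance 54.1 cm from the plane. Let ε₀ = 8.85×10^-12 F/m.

E ≈ 128 N/C

The symmetry is planar: E is normal to the sheet and the same magnitude on both sides. Take a pillbox straddling the sheet with end-cap area A.
Only the two end caps contribute flux: Φ = 2EA. With Q_enc = σA, Gauss's law gives E = |σ|/(2ε₀).
E = |σ|/(2ε₀) = (2.27×10^-9)/(2·8.85×10^-12) = 128 N/C.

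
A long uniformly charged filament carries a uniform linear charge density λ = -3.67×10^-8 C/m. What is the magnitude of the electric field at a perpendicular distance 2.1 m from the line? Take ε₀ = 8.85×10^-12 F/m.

314 V/m

Take a coaxial cylindrical Gaussian surface of radius r = 2.1 m and length L.
Q_enc = λL, so λ_enc = -3.67×10^-8 C/m.
Gauss's law: E·2πrL = λ_enc L/ε₀.
E = |λ_enc|/(2πε₀r) = (3.67e-8)/(2π·8.85×10^-12·2.1) = 314 N/C.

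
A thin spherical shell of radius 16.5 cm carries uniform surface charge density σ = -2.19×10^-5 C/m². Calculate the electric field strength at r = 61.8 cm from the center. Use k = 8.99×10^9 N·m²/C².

1.76×10^5 V/m

By spherical symmetry E is radial; choose a Gaussian sphere of radius r = 61.8 cm (r > 16.5 cm).
The entire shell is enclosed: Q_enc = σ·4πR² = (-2.19×10^-5)·4π·(0.165)² = -7.492e-6 C.
Gauss's law: E·4πr² = Q_enc/ε₀.
E = k|Q_enc|/r² = (8.99×10^9)(7.492e-6)/(0.618)² = 1.76×10^5 N/C.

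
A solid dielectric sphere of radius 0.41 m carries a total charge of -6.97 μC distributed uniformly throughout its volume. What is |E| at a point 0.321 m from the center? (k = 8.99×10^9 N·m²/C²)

|E| ≈ 2.92×10^5 V/m

Use a concentric Gaussian sphere at r = 0.321 m (r < R).
For a uniform sphere the enclosed fraction is (r/R)³, so Q_enc = (-6.97 μC)(0.321/0.41)³ = -3.345×10^-6 C.
Since E is radial and uniform over the Gaussian sphere, Φ = E·4πr² = Q_enc/ε₀.
E = k|Q_enc|/r² = (8.99×10^9)(3.345e-6)/(0.321)² = 2.92e5 N/C.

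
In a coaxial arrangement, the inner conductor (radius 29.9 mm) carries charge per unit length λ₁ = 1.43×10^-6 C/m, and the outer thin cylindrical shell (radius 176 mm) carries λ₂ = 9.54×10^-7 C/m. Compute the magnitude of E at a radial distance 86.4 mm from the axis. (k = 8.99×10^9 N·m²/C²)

Coaxial Gaussian cylinder, radius r = 86.4 mm, length L (between the conductors, 29.9 mm < r < 176 mm).
The shell at 176 mm lies outside the Gaussian surface, so λ_enc = λ₁ = 1.43×10^-6 C/m.
Since E is radial and uniform over the curved surface, Φ = E·2πrL = Q_enc/ε₀ = λ_enc L/ε₀.
E = 2k|λ_enc|/r = 2(8.99×10^9)(1.43×10^-6)/(0.0864) = 2.98e5 N/C.

E = 2.98e5 N/C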